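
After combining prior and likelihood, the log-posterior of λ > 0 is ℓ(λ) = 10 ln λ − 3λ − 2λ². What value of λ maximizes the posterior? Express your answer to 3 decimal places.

λ̂_MAP = 1.250

ℓ'(λ) = 10/λ − 3 − 4λ. Setting this to zero and multiplying by λ: 4λ² + 3λ − 10 = 0.
λ = (−3 + √(3² + 4·4·10)) / (2·4) = (−3 + √169) / 8 = (−3 + 13)/8 = 5/4.
ℓ''(λ) = −10/λ² − 4 < 0, confirming a maximum.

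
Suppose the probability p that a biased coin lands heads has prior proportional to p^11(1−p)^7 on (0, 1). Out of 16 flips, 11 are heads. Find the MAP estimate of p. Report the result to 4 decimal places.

The prior density ∝ p^11(1−p)^7 is the kernel of Beta(12, 8).
Data: 11 successes in 16 trials. The binomial likelihood contributes p^11(1−p)^5, so the posterior is Beta(12+11, 8+5) = Beta(23, 13).
For Beta(a, b) with a, b > 1 the mode is (a−1)/(a+b−2) = 22/34 ≈ 0.6471.

p̂_MAP = 0.6471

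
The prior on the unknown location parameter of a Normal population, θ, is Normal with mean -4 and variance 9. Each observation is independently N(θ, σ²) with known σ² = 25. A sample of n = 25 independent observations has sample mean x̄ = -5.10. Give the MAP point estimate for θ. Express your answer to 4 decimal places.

n = 25, x̄ = -5.10.
For a Normal prior and Normal likelihood with known variance, the posterior is Normal; its mode equals its mean, the precision-weighted average.
Prior precision 1/σ₀² = 1/9; data precision n/σ² = 25/25 = 1.
θ̂ = ((1/9)·(-4) + 1·(-5.1)) / (1/9 + 1) = (-499/90)/(10/9) = -4.9900.

θ̂_MAP = -4.9900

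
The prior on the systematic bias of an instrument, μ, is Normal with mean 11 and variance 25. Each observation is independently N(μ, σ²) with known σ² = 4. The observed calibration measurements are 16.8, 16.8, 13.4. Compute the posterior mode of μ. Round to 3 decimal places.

n = 3; x̄ = (16.8 + 16.8 + 13.4)/3 = 47/3 = 47/3 ≈ 15.6667.
For a Normal prior and Normal likelihood with known variance, the posterior is Normal; its mode equals its mean, the precision-weighted average.
Prior precision 1/σ₀² = 1/25 = 0.04; data precision n/σ² = 3/4 = 0.75.
μ̂ = (0.04·11 + 0.75·(47/3)) / (0.04 + 0.75) = 12.19/0.79 = 1219/79 ≈ 15.430.

μ̂_MAP = 15.430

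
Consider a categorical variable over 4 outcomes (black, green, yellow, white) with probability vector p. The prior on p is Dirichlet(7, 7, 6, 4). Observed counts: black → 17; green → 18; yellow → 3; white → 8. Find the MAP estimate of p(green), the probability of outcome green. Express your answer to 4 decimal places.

The posterior is Dirichlet(αᵢ + nᵢ) = Dirichlet(24, 25, 9, 12).
For a Dirichlet(a₁,…,a_K) with all aᵢ > 1, the mode has j-th component (aⱼ − 1)/(Σaᵢ − K).
Here Σaᵢ = 70 and K = 4, so p(green) = (25 − 1)/(70 − 4) = 24/66 ≈ 0.3636.

MAP estimate of p(green) = 0.3636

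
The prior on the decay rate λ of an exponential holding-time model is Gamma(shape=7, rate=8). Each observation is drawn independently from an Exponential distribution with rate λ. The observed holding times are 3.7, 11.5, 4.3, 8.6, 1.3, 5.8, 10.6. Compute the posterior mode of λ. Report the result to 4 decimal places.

The Exponential(rate=λ) likelihood is ∝ λ^n e^(−λΣtᵢ). Here n = 7 and Σtᵢ = 3.7 + 11.5 + 4.3 + 8.6 + 1.3 + 5.8 + 10.6 = 45.8.
Posterior ∝ λ^6e^(−8λ) · λ^7e^(−45.8λ) = λ^13e^(−53.8λ), i.e. Gamma(14, 53.8).
Mode = (a−1)/b = 13/53.8 ≈ 0.2416.

λ̂_MAP = 0.2416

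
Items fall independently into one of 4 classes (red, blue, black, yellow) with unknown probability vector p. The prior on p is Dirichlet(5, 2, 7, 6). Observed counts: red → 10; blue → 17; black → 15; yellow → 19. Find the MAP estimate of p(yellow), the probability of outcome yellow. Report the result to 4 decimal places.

The posterior is Dirichlet(αᵢ + nᵢ) = Dirichlet(15, 19, 22, 25).
For a Dirichlet(a₁,…,a_K) with all aᵢ > 1, the mode has j-th component (aⱼ − 1)/(Σaᵢ − K).
Here Σaᵢ = 81 and K = 4, so p(yellow) = (25 − 1)/(81 − 4) = 24/77 ≈ 0.3117.

MAP estimate of p(yellow) = 0.3117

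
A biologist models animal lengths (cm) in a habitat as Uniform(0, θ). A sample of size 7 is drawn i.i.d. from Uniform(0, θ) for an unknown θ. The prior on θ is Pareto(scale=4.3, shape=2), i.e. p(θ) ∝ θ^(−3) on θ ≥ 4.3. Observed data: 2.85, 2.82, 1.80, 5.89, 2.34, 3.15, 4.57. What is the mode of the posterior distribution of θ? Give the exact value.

The Uniform(0, θ) likelihood is θ^(−n) for θ ≥ max(xᵢ), zero otherwise. Here max(xᵢ) = 5.89.
Posterior ∝ θ^(−3) · θ^(−7) = θ^(−10) on θ ≥ max(4.3, 5.89) = 5.89.
This density is strictly decreasing in θ, so the posterior mode lies at the lower boundary of the support.

θ̂_MAP = 5.89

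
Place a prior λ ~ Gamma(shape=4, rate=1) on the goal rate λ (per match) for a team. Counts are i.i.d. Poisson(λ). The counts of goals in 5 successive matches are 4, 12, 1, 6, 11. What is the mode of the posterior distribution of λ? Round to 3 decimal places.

Σxᵢ = 4+12+1+6+11 = 34, with n = 5.
Posterior ∝ λ^3e^(−1λ) · λ^34e^(−5λ) = λ^37e^(−6λ), i.e. Gamma(shape=38, rate=6).
The mode of a Gamma(a, b) with a ≥ 1 (shape–rate) is (a−1)/b = 37/6 ≈ 6.167.

λ̂_MAP = 6.167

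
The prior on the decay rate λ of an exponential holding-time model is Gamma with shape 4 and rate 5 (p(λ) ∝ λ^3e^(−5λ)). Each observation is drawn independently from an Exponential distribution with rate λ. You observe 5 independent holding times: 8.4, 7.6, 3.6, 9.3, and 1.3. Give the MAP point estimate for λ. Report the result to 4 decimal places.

λ̂_MAP = 0.2273

The Exponential(rate=λ) likelihood is ∝ λ^n e^(−λΣtᵢ). Here n = 5 and Σtᵢ = 8.4 + 7.6 + 3.6 + 9.3 + 1.3 = 30.2.
Posterior ∝ λ^3e^(−5λ) · λ^5e^(−30.2λ) = λ^8e^(−35.2λ), i.e. Gamma(9, 35.2).
Mode = (a−1)/b = 8/35.2 ≈ 0.2273.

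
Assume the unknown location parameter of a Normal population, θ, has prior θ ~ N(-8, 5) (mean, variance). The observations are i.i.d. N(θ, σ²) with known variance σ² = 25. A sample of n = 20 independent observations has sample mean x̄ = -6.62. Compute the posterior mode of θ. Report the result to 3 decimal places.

n = 20, x̄ = -6.62.
For a Normal prior and Normal likelihood with known variance, the posterior is Normal; its mode equals its mean, the precision-weighted average.
Prior precision 1/σ₀² = 1/5 = 0.2; data precision n/σ² = 20/25 = 0.8.
θ̂ = (0.2·(-8) + 0.8·(-6.62)) / (0.2 + 0.8) = (-6.896)/1 = -6.896.

θ̂_MAP = -6.896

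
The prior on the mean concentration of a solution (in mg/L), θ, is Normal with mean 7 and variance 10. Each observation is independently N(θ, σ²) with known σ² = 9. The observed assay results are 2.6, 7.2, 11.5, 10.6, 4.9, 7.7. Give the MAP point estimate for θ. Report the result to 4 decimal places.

n = 6; x̄ = (2.6 + 7.2 + 11.5 + 10.6 + 4.9 + 7.7)/6 = 44.5/6 = 89/12 ≈ 7.4167.
For a Normal prior and Normal likelihood with known variance, the posterior is Normal; its mode equals its mean, the precision-weighted average.
Prior precision 1/σ₀² = 1/10 = 0.1; data precision n/σ² = 6/9 = 2/3.
θ̂ = (0.1·7 + (2/3)·(89/12)) / (0.1 + 2/3) = (254/45)/(23/30) = 508/69 ≈ 7.3623.

θ̂_MAP = 7.3623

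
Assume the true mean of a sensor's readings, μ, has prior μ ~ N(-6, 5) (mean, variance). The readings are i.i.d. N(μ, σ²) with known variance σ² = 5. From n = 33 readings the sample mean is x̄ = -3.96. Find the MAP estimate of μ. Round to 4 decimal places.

n = 33, x̄ = -3.96.
For a Normal prior and Normal likelihood with known variance, the posterior is Normal; its mode equals its mean, the precision-weighted average.
Prior precision 1/σ₀² = 1/5 = 0.2; data precision n/σ² = 33/5 = 6.6.
μ̂ = (0.2·(-6) + 6.6·(-3.96)) / (0.2 + 6.6) = (-27.336)/6.8 = -4.0200.

μ̂_MAP = -4.0200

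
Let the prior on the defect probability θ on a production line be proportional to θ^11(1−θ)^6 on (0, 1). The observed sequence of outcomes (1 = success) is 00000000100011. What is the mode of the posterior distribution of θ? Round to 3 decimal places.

θ̂_MAP = 0.452

The prior density ∝ θ^11(1−θ)^6 is the kernel of Beta(12, 7).
Data: 3 successes in 14 trials (from the sequence). The binomial likelihood contributes θ^3(1−θ)^11, so the posterior is Beta(12+3, 7+11) = Beta(15, 18).
For Beta(a, b) with a, b > 1 the mode is (a−1)/(a+b−2) = 14/31 ≈ 0.452.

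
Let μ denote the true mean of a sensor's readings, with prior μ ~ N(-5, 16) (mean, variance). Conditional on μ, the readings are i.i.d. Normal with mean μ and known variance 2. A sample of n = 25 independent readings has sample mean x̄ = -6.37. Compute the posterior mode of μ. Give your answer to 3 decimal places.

n = 25, x̄ = -6.37.
For a Normal prior and Normal likelihood with known variance, the posterior is Normal; its mode equals its mean, the precision-weighted average.
Prior precision 1/σ₀² = 1/16 = 0.0625; data precision n/σ² = 25/2 = 12.5.
μ̂ = (0.0625·(-5) + 12.5·(-6.37)) / (0.0625 + 12.5) = (-79.9375)/12.5625 = -1279/201 ≈ -6.363.

μ̂_MAP = -6.363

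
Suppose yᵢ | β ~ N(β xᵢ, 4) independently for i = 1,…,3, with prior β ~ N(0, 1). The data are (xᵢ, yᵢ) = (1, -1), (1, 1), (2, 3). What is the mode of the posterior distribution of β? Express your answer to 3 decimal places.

β̂_MAP = 0.600

log p(β | y) = −Σ(yᵢ − βxᵢ)²/(2·4) − β²/(2·1) + const.
Setting the derivative to zero: Σxᵢ(yᵢ − βxᵢ)/4 − β/1 = 0, so β = Σxᵢyᵢ / (Σxᵢ² + σ²/τ²).
Σxᵢyᵢ = 1·(-1) + 1·1 + 2·3 = 6; Σxᵢ² = 6; σ²/τ² = 4.
β̂_MAP = 6 / (6 + 4) = 6/10 ≈ 0.600.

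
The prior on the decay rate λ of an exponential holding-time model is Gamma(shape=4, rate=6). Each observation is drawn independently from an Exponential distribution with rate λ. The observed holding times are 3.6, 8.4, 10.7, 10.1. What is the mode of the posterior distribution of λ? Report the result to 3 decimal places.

The Exponential(rate=λ) likelihood is ∝ λ^n e^(−λΣtᵢ). Here n = 4 and Σtᵢ = 3.6 + 8.4 + 10.7 + 10.1 = 32.8.
Posterior ∝ λ^3e^(−6λ) · λ^4e^(−32.8λ) = λ^7e^(−38.8λ), i.e. Gamma(8, 38.8).
Mode = (a−1)/b = 7/38.8 ≈ 0.180.

λ̂_MAP = 0.180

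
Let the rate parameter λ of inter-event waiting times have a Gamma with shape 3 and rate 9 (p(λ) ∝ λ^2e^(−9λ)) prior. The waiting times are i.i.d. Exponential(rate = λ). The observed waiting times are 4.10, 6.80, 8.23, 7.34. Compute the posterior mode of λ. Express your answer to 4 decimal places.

λ̂_MAP = 0.1692

The Exponential(rate=λ) likelihood is ∝ λ^n e^(−λΣtᵢ). Here n = 4 and Σtᵢ = 4.10 + 6.80 + 8.23 + 7.34 = 26.47.
Posterior ∝ λ^2e^(−9λ) · λ^4e^(−26.47λ) = λ^6e^(−35.47λ), i.e. Gamma(7, 35.47).
Mode = (a−1)/b = 6/35.47 ≈ 0.1692.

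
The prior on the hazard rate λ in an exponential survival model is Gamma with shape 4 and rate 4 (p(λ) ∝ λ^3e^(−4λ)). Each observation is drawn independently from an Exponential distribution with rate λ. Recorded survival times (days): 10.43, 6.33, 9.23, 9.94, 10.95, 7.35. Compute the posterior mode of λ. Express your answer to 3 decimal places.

λ̂_MAP = 0.155

The Exponential(rate=λ) likelihood is ∝ λ^n e^(−λΣtᵢ). Here n = 6 and Σtᵢ = 10.43 + 6.33 + 9.23 + 9.94 + 10.95 + 7.35 = 54.23.
Posterior ∝ λ^3e^(−4λ) · λ^6e^(−54.23λ) = λ^9e^(−58.23λ), i.e. Gamma(10, 58.23).
Mode = (a−1)/b = 9/58.23 ≈ 0.155.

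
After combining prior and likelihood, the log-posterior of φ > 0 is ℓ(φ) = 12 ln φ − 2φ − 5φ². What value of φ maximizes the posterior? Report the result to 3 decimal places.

φ̂_MAP = 1.000

ℓ'(φ) = 12/φ − 2 − 10φ. Setting this to zero and multiplying by φ: 10φ² + 2φ − 12 = 0.
φ = (−2 + √(2² + 4·10·12)) / (2·10) = (−2 + √484) / 20 = (−2 + 22)/20 = 1.
ℓ''(φ) = −12/φ² − 10 < 0, confirming a maximum.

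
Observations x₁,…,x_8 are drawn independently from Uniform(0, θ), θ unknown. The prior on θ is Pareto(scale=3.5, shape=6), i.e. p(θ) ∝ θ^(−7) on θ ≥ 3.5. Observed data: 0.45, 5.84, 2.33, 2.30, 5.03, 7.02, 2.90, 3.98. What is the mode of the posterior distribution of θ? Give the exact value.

The Uniform(0, θ) likelihood is θ^(−n) for θ ≥ max(xᵢ), zero otherwise. Here max(xᵢ) = 7.02.
Posterior ∝ θ^(−7) · θ^(−8) = θ^(−15) on θ ≥ max(3.5, 7.02) = 7.02.
This density is strictly decreasing in θ, so the posterior mode lies at the lower boundary of the support.

θ̂_MAP = 7.02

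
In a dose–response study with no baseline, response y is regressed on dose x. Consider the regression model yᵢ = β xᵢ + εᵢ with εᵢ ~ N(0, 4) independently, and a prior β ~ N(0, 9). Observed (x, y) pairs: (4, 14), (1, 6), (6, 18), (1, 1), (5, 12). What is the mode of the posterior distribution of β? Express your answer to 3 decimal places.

β̂_MAP = 2.908

log p(β | y) = −Σ(yᵢ − βxᵢ)²/(2·4) − β²/(2·9) + const.
Setting the derivative to zero: Σxᵢ(yᵢ − βxᵢ)/4 − β/9 = 0, so β = Σxᵢyᵢ / (Σxᵢ² + σ²/τ²).
Σxᵢyᵢ = 4·14 + 1·6 + 6·18 + 1·1 + 5·12 = 231; Σxᵢ² = 79; σ²/τ² = 4/9.
β̂_MAP = 231 / (79 + 4/9) = 231/(715/9) = 189/65 ≈ 2.908.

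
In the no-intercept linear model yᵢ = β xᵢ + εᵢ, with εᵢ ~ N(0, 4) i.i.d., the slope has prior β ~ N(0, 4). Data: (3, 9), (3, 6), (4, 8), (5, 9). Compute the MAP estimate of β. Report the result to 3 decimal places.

β̂_MAP = 2.033

log p(β | y) = −Σ(yᵢ − βxᵢ)²/(2·4) − β²/(2·4) + const.
Setting the derivative to zero: Σxᵢ(yᵢ − βxᵢ)/4 − β/4 = 0, so β = Σxᵢyᵢ / (Σxᵢ² + σ²/τ²).
Σxᵢyᵢ = 3·9 + 3·6 + 4·8 + 5·9 = 122; Σxᵢ² = 59; σ²/τ² = 1.
β̂_MAP = 122 / (59 + 1) = 122/60 ≈ 2.033.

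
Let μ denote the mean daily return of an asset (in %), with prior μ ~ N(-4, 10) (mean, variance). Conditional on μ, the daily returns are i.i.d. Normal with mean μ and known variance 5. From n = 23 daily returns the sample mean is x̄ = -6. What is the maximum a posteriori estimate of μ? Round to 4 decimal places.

μ̂_MAP = -5.9574

n = 23, x̄ = -6.
For a Normal prior and Normal likelihood with known variance, the posterior is Normal; its mode equals its mean, the precision-weighted average.
Prior precision 1/σ₀² = 1/10 = 0.1; data precision n/σ² = 23/5 = 4.6.
μ̂ = (0.1·(-4) + 4.6·(-6)) / (0.1 + 4.6) = (-28)/4.7 = -280/47 ≈ -5.9574.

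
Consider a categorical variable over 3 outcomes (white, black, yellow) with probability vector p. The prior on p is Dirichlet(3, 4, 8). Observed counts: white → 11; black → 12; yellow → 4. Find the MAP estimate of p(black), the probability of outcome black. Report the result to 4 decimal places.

The posterior is Dirichlet(αᵢ + nᵢ) = Dirichlet(14, 16, 12).
For a Dirichlet(a₁,…,a_K) with all aᵢ > 1, the mode has j-th component (aⱼ − 1)/(Σaᵢ − K).
Here Σaᵢ = 42 and K = 3, so p(black) = (16 − 1)/(42 − 3) = 15/39 ≈ 0.3846.

MAP estimate of p(black) = 0.3846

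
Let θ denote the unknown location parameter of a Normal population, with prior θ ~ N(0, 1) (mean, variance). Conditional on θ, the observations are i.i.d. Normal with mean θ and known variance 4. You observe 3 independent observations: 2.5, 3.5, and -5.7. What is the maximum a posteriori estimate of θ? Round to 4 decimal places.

θ̂_MAP = 0.0429

n = 3; x̄ = (2.5 + 3.5 + (-5.7))/3 = 0.3/3 = 0.1.
For a Normal prior and Normal likelihood with known variance, the posterior is Normal; its mode equals its mean, the precision-weighted average.
Prior precision 1/σ₀² = 1/1 = 1; data precision n/σ² = 3/4 = 0.75.
θ̂ = (1·0 + 0.75·0.1) / (1 + 0.75) = 0.075/1.75 = 3/70 ≈ 0.0429.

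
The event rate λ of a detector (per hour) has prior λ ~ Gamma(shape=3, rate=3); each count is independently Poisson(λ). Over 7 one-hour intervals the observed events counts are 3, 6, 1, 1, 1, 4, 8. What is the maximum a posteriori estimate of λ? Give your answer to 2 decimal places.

λ̂_MAP = 2.60

Σxᵢ = 3+6+1+1+1+4+8 = 24, with n = 7.
Posterior ∝ λ^2e^(−3λ) · λ^24e^(−7λ) = λ^26e^(−10λ), i.e. Gamma(shape=27, rate=10).
The mode of a Gamma(a, b) with a ≥ 1 (shape–rate) is (a−1)/b = 26/10 ≈ 2.60.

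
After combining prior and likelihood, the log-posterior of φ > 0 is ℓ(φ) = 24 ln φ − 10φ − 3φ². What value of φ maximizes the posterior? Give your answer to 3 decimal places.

φ̂_MAP = 1.333

ℓ'(φ) = 24/φ − 10 − 6φ. Setting this to zero and multiplying by φ: 6φ² + 10φ − 24 = 0.
φ = (−10 + √(10² + 4·6·24)) / (2·6) = (−10 + √676) / 12 = (−10 + 26)/12 = 4/3.
ℓ''(φ) = −24/φ² − 6 < 0, confirming a maximum.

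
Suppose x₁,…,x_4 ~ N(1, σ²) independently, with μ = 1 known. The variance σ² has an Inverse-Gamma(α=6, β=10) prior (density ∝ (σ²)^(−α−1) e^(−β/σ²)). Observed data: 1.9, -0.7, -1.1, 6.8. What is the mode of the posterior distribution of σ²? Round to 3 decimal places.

Sum of squared deviations about the known mean: SS = (1.9−1)² + (-0.7−1)² + (-1.1−1)² + (6.8−1)² = 41.75.
The Normal likelihood contributes (σ²)^(−n/2) exp(−SS/(2σ²)), so the posterior is Inverse-Gamma(α + n/2, β + SS/2) = Inverse-Gamma(8, 30.875).
The mode of Inverse-Gamma(a, b) is b/(a+1) = 30.875/9 ≈ 3.431.

σ̂²_MAP = 3.431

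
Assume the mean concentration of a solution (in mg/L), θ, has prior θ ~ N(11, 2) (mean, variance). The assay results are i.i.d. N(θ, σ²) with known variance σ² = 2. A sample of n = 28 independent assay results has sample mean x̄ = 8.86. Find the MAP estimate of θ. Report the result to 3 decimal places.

n = 28, x̄ = 8.86.
For a Normal prior and Normal likelihood with known variance, the posterior is Normal; its mode equals its mean, the precision-weighted average.
Prior precision 1/σ₀² = 1/2 = 0.5; data precision n/σ² = 28/2 = 14.
θ̂ = (0.5·11 + 14·8.86) / (0.5 + 14) = 129.54/14.5 = 6477/725 ≈ 8.934.

θ̂_MAP = 8.934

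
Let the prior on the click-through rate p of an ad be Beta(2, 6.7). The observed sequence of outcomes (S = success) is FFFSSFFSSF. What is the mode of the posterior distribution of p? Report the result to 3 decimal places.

Prior: Beta(2, 6.7).
Data: 4 successes in 10 trials (from the sequence). The binomial likelihood contributes p^4(1−p)^6, so the posterior is Beta(2+4, 6.7+6) = Beta(6, 12.7).
For Beta(a, b) with a, b > 1 the mode is (a−1)/(a+b−2) = 5/16.7 ≈ 0.299.

p̂_MAP = 0.299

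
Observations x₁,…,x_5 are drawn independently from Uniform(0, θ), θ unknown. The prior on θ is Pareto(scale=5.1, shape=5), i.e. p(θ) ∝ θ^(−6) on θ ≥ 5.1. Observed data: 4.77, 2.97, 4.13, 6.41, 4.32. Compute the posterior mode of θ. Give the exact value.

The Uniform(0, θ) likelihood is θ^(−n) for θ ≥ max(xᵢ), zero otherwise. Here max(xᵢ) = 6.41.
Posterior ∝ θ^(−6) · θ^(−5) = θ^(−11) on θ ≥ max(5.1, 6.41) = 6.41.
This density is strictly decreasing in θ, so the posterior mode lies at the lower boundary of the support.

θ̂_MAP = 6.41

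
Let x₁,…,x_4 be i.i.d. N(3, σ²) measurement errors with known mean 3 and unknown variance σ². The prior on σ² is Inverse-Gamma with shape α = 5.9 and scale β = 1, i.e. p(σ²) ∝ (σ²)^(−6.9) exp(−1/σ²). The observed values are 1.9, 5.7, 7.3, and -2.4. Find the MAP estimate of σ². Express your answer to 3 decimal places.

Sum of squared deviations about the known mean: SS = (1.9−3)² + (5.7−3)² + (7.3−3)² + (-2.4−3)² = 56.15.
The Normal likelihood contributes (σ²)^(−n/2) exp(−SS/(2σ²)), so the posterior is Inverse-Gamma(α + n/2, β + SS/2) = Inverse-Gamma(7.9, 29.075).
The mode of Inverse-Gamma(a, b) is b/(a+1) = 29.075/8.9 ≈ 3.267.

σ̂²_MAP = 3.267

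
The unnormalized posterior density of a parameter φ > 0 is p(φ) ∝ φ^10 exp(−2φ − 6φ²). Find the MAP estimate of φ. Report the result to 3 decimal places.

φ̂_MAP = 0.833

ℓ'(φ) = 10/φ − 2 − 12φ. Setting this to zero and multiplying by φ: 12φ² + 2φ − 10 = 0.
φ = (−2 + √(2² + 4·12·10)) / (2·12) = (−2 + √484) / 24 = (−2 + 22)/24 = 5/6.
ℓ''(φ) = −10/φ² − 12 < 0, confirming a maximum.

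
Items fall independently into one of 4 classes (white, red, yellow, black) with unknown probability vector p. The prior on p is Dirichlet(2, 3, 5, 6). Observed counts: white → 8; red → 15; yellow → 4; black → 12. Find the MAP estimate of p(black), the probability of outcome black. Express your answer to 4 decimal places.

MAP estimate of p(black) = 0.3333

The posterior is Dirichlet(αᵢ + nᵢ) = Dirichlet(10, 18, 9, 18).
For a Dirichlet(a₁,…,a_K) with all aᵢ > 1, the mode has j-th component (aⱼ − 1)/(Σaᵢ − K).
Here Σaᵢ = 55 and K = 4, so p(black) = (18 − 1)/(55 − 4) = 17/51 ≈ 0.3333.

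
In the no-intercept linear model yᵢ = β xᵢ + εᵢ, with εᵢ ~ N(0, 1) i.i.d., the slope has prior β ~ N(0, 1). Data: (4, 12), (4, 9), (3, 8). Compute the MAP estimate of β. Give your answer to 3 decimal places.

log p(β | y) = −Σ(yᵢ − βxᵢ)²/(2·1) − β²/(2·1) + const.
Setting the derivative to zero: Σxᵢ(yᵢ − βxᵢ)/1 − β/1 = 0, so β = Σxᵢyᵢ / (Σxᵢ² + σ²/τ²).
Σxᵢyᵢ = 4·12 + 4·9 + 3·8 = 108; Σxᵢ² = 41; σ²/τ² = 1.
β̂_MAP = 108 / (41 + 1) = 108/42 ≈ 2.571.

β̂_MAP = 2.571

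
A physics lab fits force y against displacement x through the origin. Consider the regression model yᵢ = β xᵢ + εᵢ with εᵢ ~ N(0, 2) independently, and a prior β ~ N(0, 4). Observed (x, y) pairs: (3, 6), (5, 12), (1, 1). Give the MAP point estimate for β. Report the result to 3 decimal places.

log p(β | y) = −Σ(yᵢ − βxᵢ)²/(2·2) − β²/(2·4) + const.
Setting the derivative to zero: Σxᵢ(yᵢ − βxᵢ)/2 − β/4 = 0, so β = Σxᵢyᵢ / (Σxᵢ² + σ²/τ²).
Σxᵢyᵢ = 3·6 + 5·12 + 1·1 = 79; Σxᵢ² = 35; σ²/τ² = 0.5.
β̂_MAP = 79 / (35 + 0.5) = 79/35.5 ≈ 2.225.

β̂_MAP = 2.225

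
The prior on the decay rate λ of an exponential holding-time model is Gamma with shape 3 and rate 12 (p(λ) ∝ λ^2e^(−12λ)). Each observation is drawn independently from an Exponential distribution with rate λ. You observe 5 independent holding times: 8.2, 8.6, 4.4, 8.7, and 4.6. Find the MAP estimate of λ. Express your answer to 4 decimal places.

The Exponential(rate=λ) likelihood is ∝ λ^n e^(−λΣtᵢ). Here n = 5 and Σtᵢ = 8.2 + 8.6 + 4.4 + 8.7 + 4.6 = 34.5.
Posterior ∝ λ^2e^(−12λ) · λ^5e^(−34.5λ) = λ^7e^(−46.5λ), i.e. Gamma(8, 46.5).
Mode = (a−1)/b = 7/46.5 ≈ 0.1505.

λ̂_MAP = 0.1505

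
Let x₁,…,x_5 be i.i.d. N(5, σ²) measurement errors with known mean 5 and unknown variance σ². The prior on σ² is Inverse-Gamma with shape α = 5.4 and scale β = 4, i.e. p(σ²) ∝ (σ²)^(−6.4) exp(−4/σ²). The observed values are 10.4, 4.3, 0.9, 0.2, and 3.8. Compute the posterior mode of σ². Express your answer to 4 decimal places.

Sum of squared deviations about the known mean: SS = (10.4−5)² + (4.3−5)² + (0.9−5)² + (0.2−5)² + (3.8−5)² = 70.94.
The Normal likelihood contributes (σ²)^(−n/2) exp(−SS/(2σ²)), so the posterior is Inverse-Gamma(α + n/2, β + SS/2) = Inverse-Gamma(7.9, 39.47).
The mode of Inverse-Gamma(a, b) is b/(a+1) = 39.47/8.9 ≈ 4.4348.

σ̂²_MAP = 4.4348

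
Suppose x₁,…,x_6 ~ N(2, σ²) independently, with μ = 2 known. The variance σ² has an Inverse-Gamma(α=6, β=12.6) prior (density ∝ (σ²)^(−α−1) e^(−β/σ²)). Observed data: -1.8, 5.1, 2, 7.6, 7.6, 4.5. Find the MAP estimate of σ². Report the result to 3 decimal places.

σ̂²_MAP = 5.911

Sum of squared deviations about the known mean: SS = (-1.8−2)² + (5.1−2)² + (2−2)² + (7.6−2)² + (7.6−2)² + (4.5−2)² = 93.02.
The Normal likelihood contributes (σ²)^(−n/2) exp(−SS/(2σ²)), so the posterior is Inverse-Gamma(α + n/2, β + SS/2) = Inverse-Gamma(9, 59.11).
The mode of Inverse-Gamma(a, b) is b/(a+1) = 59.11/10 ≈ 5.911.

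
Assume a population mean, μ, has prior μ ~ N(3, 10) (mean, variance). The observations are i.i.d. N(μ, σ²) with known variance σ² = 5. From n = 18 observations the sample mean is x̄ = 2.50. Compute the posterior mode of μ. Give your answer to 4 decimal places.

μ̂_MAP = 2.5135

n = 18, x̄ = 2.50.
For a Normal prior and Normal likelihood with known variance, the posterior is Normal; its mode equals its mean, the precision-weighted average.
Prior precision 1/σ₀² = 1/10 = 0.1; data precision n/σ² = 18/5 = 3.6.
μ̂ = (0.1·3 + 3.6·2.5) / (0.1 + 3.6) = 9.3/3.7 = 93/37 ≈ 2.5135.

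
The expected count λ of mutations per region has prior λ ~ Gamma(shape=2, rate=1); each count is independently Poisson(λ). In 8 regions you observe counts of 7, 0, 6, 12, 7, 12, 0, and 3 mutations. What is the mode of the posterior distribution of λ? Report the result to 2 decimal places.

Σxᵢ = 7+0+6+12+7+12+0+3 = 47, with n = 8.
Posterior ∝ λe^(−1λ) · λ^47e^(−8λ) = λ^48e^(−9λ), i.e. Gamma(shape=49, rate=9).
The mode of a Gamma(a, b) with a ≥ 1 (shape–rate) is (a−1)/b = 48/9 ≈ 5.33.

λ̂_MAP = 5.33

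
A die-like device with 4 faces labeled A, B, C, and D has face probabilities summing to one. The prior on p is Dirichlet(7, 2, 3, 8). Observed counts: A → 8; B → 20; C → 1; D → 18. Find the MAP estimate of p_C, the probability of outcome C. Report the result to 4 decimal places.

The posterior is Dirichlet(αᵢ + nᵢ) = Dirichlet(15, 22, 4, 26).
For a Dirichlet(a₁,…,a_K) with all aᵢ > 1, the mode has j-th component (aⱼ − 1)/(Σaᵢ − K).
Here Σaᵢ = 67 and K = 4, so p_C = (4 − 1)/(67 − 4) = 3/63 ≈ 0.0476.

MAP estimate of p_C = 0.0476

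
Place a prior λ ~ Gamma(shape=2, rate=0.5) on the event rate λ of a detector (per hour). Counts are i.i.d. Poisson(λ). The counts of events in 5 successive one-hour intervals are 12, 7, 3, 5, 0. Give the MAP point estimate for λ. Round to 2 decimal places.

Σxᵢ = 12+7+3+5+0 = 27, with n = 5.
Posterior ∝ λe^(−0.5λ) · λ^27e^(−5λ) = λ^28e^(−5.5λ), i.e. Gamma(shape=29, rate=5.5).
The mode of a Gamma(a, b) with a ≥ 1 (shape–rate) is (a−1)/b = 28/5.5 ≈ 5.09.

λ̂_MAP = 5.09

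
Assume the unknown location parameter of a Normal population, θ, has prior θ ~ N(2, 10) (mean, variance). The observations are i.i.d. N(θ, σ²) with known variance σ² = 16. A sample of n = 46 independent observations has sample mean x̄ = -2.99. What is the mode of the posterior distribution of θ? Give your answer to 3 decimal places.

θ̂_MAP = -2.822

n = 46, x̄ = -2.99.
For a Normal prior and Normal likelihood with known variance, the posterior is Normal; its mode equals its mean, the precision-weighted average.
Prior precision 1/σ₀² = 1/10 = 0.1; data precision n/σ² = 46/16 = 2.875.
θ̂ = (0.1·2 + 2.875·(-2.99)) / (0.1 + 2.875) = (-8.39625)/2.975 = -6717/2380 ≈ -2.822.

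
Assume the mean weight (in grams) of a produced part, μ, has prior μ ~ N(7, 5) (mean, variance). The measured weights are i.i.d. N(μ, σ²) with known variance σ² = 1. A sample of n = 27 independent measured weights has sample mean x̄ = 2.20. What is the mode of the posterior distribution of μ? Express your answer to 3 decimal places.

n = 27, x̄ = 2.20.
For a Normal prior and Normal likelihood with known variance, the posterior is Normal; its mode equals its mean, the precision-weighted average.
Prior precision 1/σ₀² = 1/5 = 0.2; data precision n/σ² = 27/1 = 27.
μ̂ = (0.2·7 + 27·2.2) / (0.2 + 27) = 60.8/27.2 = 38/17 ≈ 2.235.

μ̂_MAP = 2.235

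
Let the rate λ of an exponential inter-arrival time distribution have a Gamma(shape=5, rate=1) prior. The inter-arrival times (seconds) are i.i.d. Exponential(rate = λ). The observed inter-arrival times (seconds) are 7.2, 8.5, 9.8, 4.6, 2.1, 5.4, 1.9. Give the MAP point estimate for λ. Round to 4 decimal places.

The Exponential(rate=λ) likelihood is ∝ λ^n e^(−λΣtᵢ). Here n = 7 and Σtᵢ = 7.2 + 8.5 + 9.8 + 4.6 + 2.1 + 5.4 + 1.9 = 39.5.
Posterior ∝ λ^4e^(−1λ) · λ^7e^(−39.5λ) = λ^11e^(−40.5λ), i.e. Gamma(12, 40.5).
Mode = (a−1)/b = 11/40.5 ≈ 0.2716.

λ̂_MAP = 0.2716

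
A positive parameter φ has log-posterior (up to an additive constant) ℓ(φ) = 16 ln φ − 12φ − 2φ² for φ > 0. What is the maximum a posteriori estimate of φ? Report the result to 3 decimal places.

ℓ'(φ) = 16/φ − 12 − 4φ. Setting this to zero and multiplying by φ: 4φ² + 12φ − 16 = 0.
φ = (−12 + √(12² + 4·4·16)) / (2·4) = (−12 + √400) / 8 = (−12 + 20)/8 = 1.
ℓ''(φ) = −16/φ² − 4 < 0, confirming a maximum.

φ̂_MAP = 1.000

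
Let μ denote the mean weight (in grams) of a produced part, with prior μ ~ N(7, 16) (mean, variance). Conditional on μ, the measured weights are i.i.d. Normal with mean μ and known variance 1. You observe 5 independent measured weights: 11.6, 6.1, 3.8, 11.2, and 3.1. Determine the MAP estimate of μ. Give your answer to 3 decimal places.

n = 5; x̄ = (11.6 + 6.1 + 3.8 + 11.2 + 3.1)/5 = 35.8/5 = 7.16.
For a Normal prior and Normal likelihood with known variance, the posterior is Normal; its mode equals its mean, the precision-weighted average.
Prior precision 1/σ₀² = 1/16 = 0.0625; data precision n/σ² = 5/1 = 5.
μ̂ = (0.0625·7 + 5·7.16) / (0.0625 + 5) = 36.2375/5.0625 = 2899/405 ≈ 7.158.

μ̂_MAP = 7.158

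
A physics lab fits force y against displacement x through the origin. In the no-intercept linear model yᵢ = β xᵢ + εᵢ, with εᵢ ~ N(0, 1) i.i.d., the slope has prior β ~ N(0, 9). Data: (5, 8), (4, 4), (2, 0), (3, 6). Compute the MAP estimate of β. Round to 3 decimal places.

β̂_MAP = 1.368

log p(β | y) = −Σ(yᵢ − βxᵢ)²/(2·1) − β²/(2·9) + const.
Setting the derivative to zero: Σxᵢ(yᵢ − βxᵢ)/1 − β/9 = 0, so β = Σxᵢyᵢ / (Σxᵢ² + σ²/τ²).
Σxᵢyᵢ = 5·8 + 4·4 + 2·0 + 3·6 = 74; Σxᵢ² = 54; σ²/τ² = 1/9.
β̂_MAP = 74 / (54 + 1/9) = 74/(487/9) = 666/487 ≈ 1.368.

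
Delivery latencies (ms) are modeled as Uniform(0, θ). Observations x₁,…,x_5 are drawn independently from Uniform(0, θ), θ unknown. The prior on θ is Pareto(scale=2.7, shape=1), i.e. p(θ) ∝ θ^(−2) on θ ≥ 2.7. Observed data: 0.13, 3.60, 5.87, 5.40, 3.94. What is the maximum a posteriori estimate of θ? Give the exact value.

The Uniform(0, θ) likelihood is θ^(−n) for θ ≥ max(xᵢ), zero otherwise. Here max(xᵢ) = 5.87.
Posterior ∝ θ^(−2) · θ^(−5) = θ^(−7) on θ ≥ max(2.7, 5.87) = 5.87.
This density is strictly decreasing in θ, so the posterior mode lies at the lower boundary of the support.

θ̂_MAP = 5.87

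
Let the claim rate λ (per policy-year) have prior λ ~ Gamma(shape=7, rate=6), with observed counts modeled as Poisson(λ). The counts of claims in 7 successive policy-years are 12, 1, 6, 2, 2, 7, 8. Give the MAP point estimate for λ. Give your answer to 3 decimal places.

Σxᵢ = 12+1+6+2+2+7+8 = 38, with n = 7.
Posterior ∝ λ^6e^(−6λ) · λ^38e^(−7λ) = λ^44e^(−13λ), i.e. Gamma(shape=45, rate=13).
The mode of a Gamma(a, b) with a ≥ 1 (shape–rate) is (a−1)/b = 44/13 ≈ 3.385.

λ̂_MAP = 3.385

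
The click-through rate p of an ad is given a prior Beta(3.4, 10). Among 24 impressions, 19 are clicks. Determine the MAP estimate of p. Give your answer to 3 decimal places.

p̂_MAP = 0.605

Prior: Beta(3.4, 10).
Data: 19 successes in 24 trials. The binomial likelihood contributes p^19(1−p)^5, so the posterior is Beta(3.4+19, 10+5) = Beta(22.4, 15).
For Beta(a, b) with a, b > 1 the mode is (a−1)/(a+b−2) = 21.4/35.4 ≈ 0.605.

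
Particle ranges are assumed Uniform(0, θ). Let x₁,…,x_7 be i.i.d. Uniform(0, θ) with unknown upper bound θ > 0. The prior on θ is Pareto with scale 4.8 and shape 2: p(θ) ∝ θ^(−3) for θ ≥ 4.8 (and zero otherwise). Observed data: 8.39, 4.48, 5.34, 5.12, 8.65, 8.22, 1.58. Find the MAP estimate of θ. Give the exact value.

The Uniform(0, θ) likelihood is θ^(−n) for θ ≥ max(xᵢ), zero otherwise. Here max(xᵢ) = 8.65.
Posterior ∝ θ^(−3) · θ^(−7) = θ^(−10) on θ ≥ max(4.8, 8.65) = 8.65.
This density is strictly decreasing in θ, so the posterior mode lies at the lower boundary of the support.

θ̂_MAP = 8.65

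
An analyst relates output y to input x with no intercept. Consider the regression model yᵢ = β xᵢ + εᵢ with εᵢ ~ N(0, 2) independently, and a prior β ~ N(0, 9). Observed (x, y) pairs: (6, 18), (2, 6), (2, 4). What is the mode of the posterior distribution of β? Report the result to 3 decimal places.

log p(β | y) = −Σ(yᵢ − βxᵢ)²/(2·2) − β²/(2·9) + const.
Setting the derivative to zero: Σxᵢ(yᵢ − βxᵢ)/2 − β/9 = 0, so β = Σxᵢyᵢ / (Σxᵢ² + σ²/τ²).
Σxᵢyᵢ = 6·18 + 2·6 + 2·4 = 128; Σxᵢ² = 44; σ²/τ² = 2/9.
β̂_MAP = 128 / (44 + 2/9) = 128/(398/9) = 576/199 ≈ 2.894.

β̂_MAP = 2.894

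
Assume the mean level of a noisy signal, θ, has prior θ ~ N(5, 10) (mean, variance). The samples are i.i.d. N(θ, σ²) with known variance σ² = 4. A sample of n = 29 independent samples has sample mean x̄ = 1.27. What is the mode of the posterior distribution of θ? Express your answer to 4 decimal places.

θ̂_MAP = 1.3207

n = 29, x̄ = 1.27.
For a Normal prior and Normal likelihood with known variance, the posterior is Normal; its mode equals its mean, the precision-weighted average.
Prior precision 1/σ₀² = 1/10 = 0.1; data precision n/σ² = 29/4 = 7.25.
θ̂ = (0.1·5 + 7.25·1.27) / (0.1 + 7.25) = 9.7075/7.35 = 3883/2940 ≈ 1.3207.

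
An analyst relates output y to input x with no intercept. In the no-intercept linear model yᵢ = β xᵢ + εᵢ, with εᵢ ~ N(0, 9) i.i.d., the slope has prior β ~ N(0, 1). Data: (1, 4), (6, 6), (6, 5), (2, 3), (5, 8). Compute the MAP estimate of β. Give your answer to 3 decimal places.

β̂_MAP = 1.045

log p(β | y) = −Σ(yᵢ − βxᵢ)²/(2·9) − β²/(2·1) + const.
Setting the derivative to zero: Σxᵢ(yᵢ − βxᵢ)/9 − β/1 = 0, so β = Σxᵢyᵢ / (Σxᵢ² + σ²/τ²).
Σxᵢyᵢ = 1·4 + 6·6 + 6·5 + 2·3 + 5·8 = 116; Σxᵢ² = 102; σ²/τ² = 9.
β̂_MAP = 116 / (102 + 9) = 116/111 ≈ 1.045.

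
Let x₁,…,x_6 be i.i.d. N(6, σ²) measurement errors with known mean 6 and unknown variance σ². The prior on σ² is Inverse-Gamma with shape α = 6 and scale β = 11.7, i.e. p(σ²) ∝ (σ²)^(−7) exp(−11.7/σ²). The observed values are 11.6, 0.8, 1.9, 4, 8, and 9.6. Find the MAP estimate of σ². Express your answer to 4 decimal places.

σ̂²_MAP = 5.9785

Sum of squared deviations about the known mean: SS = (11.6−6)² + (0.8−6)² + (1.9−6)² + (4−6)² + (8−6)² + (9.6−6)² = 96.17.
The Normal likelihood contributes (σ²)^(−n/2) exp(−SS/(2σ²)), so the posterior is Inverse-Gamma(α + n/2, β + SS/2) = Inverse-Gamma(9, 59.785).
The mode of Inverse-Gamma(a, b) is b/(a+1) = 59.785/10 ≈ 5.9785.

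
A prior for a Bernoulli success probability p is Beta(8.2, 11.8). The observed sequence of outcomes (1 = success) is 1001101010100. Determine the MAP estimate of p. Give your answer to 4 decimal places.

Prior: Beta(8.2, 11.8).
Data: 6 successes in 13 trials (from the sequence). The binomial likelihood contributes p^6(1−p)^7, so the posterior is Beta(8.2+6, 11.8+7) = Beta(14.2, 18.8).
For Beta(a, b) with a, b > 1 the mode is (a−1)/(a+b−2) = 13.2/31 ≈ 0.4258.

p̂_MAP = 0.4258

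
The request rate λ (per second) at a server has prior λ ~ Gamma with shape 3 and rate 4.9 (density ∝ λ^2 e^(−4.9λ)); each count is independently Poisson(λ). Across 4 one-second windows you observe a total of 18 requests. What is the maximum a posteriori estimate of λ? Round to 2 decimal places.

Σxᵢ = 18, n = 4.
Posterior ∝ λ^2e^(−4.9λ) · λ^18e^(−4λ) = λ^20e^(−8.9λ), i.e. Gamma(shape=21, rate=8.9).
The mode of a Gamma(a, b) with a ≥ 1 (shape–rate) is (a−1)/b = 20/8.9 ≈ 2.25.

λ̂_MAP = 2.25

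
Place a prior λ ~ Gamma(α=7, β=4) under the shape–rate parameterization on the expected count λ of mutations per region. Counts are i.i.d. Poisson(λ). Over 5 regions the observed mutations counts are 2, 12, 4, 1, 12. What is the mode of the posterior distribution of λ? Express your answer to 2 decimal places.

Σxᵢ = 2+12+4+1+12 = 31, with n = 5.
Posterior ∝ λ^6e^(−4λ) · λ^31e^(−5λ) = λ^37e^(−9λ), i.e. Gamma(shape=38, rate=9).
The mode of a Gamma(a, b) with a ≥ 1 (shape–rate) is (a−1)/b = 37/9 ≈ 4.11.

λ̂_MAP = 4.11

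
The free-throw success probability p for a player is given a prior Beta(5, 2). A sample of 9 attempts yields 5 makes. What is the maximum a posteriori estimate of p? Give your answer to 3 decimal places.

Prior: Beta(5, 2).
Data: 5 successes in 9 trials. The binomial likelihood contributes p^5(1−p)^4, so the posterior is Beta(5+5, 2+4) = Beta(10, 6).
For Beta(a, b) with a, b > 1 the mode is (a−1)/(a+b−2) = 9/14 ≈ 0.643.

p̂_MAP = 0.643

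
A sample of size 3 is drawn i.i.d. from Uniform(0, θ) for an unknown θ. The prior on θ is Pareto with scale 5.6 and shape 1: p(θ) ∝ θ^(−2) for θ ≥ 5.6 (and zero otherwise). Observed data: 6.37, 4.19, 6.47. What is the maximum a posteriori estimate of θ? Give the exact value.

The Uniform(0, θ) likelihood is θ^(−n) for θ ≥ max(xᵢ), zero otherwise. Here max(xᵢ) = 6.47.
Posterior ∝ θ^(−2) · θ^(−3) = θ^(−5) on θ ≥ max(5.6, 6.47) = 6.47.
This density is strictly decreasing in θ, so the posterior mode lies at the lower boundary of the support.

θ̂_MAP = 6.47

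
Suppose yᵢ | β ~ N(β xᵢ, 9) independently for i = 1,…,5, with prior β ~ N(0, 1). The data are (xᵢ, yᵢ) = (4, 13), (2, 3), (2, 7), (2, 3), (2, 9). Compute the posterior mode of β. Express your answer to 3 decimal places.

log p(β | y) = −Σ(yᵢ − βxᵢ)²/(2·9) − β²/(2·1) + const.
Setting the derivative to zero: Σxᵢ(yᵢ − βxᵢ)/9 − β/1 = 0, so β = Σxᵢyᵢ / (Σxᵢ² + σ²/τ²).
Σxᵢyᵢ = 4·13 + 2·3 + 2·7 + 2·3 + 2·9 = 96; Σxᵢ² = 32; σ²/τ² = 9.
β̂_MAP = 96 / (32 + 9) = 96/41 ≈ 2.341.

β̂_MAP = 2.341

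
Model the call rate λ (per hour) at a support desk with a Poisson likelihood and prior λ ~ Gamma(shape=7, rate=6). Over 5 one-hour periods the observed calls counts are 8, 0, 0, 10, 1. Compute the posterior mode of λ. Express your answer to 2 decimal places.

Σxᵢ = 8+0+0+10+1 = 19, with n = 5.
Posterior ∝ λ^6e^(−6λ) · λ^19e^(−5λ) = λ^25e^(−11λ), i.e. Gamma(shape=26, rate=11).
The mode of a Gamma(a, b) with a ≥ 1 (shape–rate) is (a−1)/b = 25/11 ≈ 2.27.

λ̂_MAP = 2.27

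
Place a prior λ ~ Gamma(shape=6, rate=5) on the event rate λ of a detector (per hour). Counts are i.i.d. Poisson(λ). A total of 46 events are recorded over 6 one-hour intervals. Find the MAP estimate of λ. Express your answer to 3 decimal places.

Σxᵢ = 46, n = 6.
Posterior ∝ λ^5e^(−5λ) · λ^46e^(−6λ) = λ^51e^(−11λ), i.e. Gamma(shape=52, rate=11).
The mode of a Gamma(a, b) with a ≥ 1 (shape–rate) is (a−1)/b = 51/11 ≈ 4.636.

λ̂_MAP = 4.636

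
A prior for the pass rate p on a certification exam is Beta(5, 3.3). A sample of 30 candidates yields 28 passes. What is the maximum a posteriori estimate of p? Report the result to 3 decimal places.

Prior: Beta(5, 3.3).
Data: 28 successes in 30 trials. The binomial likelihood contributes p^28(1−p)^2, so the posterior is Beta(5+28, 3.3+2) = Beta(33, 5.3).
For Beta(a, b) with a, b > 1 the mode is (a−1)/(a+b−2) = 32/36.3 ≈ 0.882.

p̂_MAP = 0.882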